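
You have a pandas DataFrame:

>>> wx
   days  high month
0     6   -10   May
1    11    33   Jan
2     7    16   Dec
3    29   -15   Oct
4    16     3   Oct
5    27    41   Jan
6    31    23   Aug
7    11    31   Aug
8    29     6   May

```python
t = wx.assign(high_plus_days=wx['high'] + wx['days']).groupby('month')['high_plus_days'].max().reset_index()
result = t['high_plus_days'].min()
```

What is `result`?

19

add column high_plus_days = wx['high'] + wx['days']:
   days  high month  high_plus_days
0     6   -10   May              -4
1    11    33   Jan              44
2     7    16   Dec              23
3    29   -15   Oct              14
4    16     3   Oct              19
5    27    41   Jan              68
6    31    23   Aug              54
7    11    31   Aug              42
8    29     6   May              35
group by month, max of high_plus_days:
month
Aug    54
Dec    23
Jan    68
May    35
Oct    19
Name: high_plus_days, dtype: int64
reset_index():
  month  high_plus_days
0   Aug              54
1   Dec              23
2   Jan              68
3   May              35
4   Oct              19
Then the min of column 'high_plus_days': 19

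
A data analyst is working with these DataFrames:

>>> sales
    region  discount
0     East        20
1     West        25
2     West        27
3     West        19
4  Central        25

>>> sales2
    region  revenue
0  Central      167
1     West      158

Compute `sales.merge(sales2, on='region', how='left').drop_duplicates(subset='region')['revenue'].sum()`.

325.0

merge on 'region' (how='left') → 5 rows:
    region  discount  revenue
0     East        20      NaN
1     West        25    158.0
2     West        27    158.0
3     West        19    158.0
4  Central        25    167.0
drop duplicate region (keep=first):
    region  discount  revenue
0     East        20      NaN
1     West        25    158.0
4  Central        25    167.0
sum of column 'revenue' → 325.0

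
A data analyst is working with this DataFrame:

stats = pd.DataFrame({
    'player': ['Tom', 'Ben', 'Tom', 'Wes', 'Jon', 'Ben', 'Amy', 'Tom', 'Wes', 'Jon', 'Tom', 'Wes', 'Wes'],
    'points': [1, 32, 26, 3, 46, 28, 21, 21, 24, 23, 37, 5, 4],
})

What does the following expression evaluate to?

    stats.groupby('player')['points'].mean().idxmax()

Jon

group by player, mean of points:
player
Amy    21.00
Ben    30.00
Jon    34.50
Tom    21.25
Wes     9.00
Name: points, dtype: float64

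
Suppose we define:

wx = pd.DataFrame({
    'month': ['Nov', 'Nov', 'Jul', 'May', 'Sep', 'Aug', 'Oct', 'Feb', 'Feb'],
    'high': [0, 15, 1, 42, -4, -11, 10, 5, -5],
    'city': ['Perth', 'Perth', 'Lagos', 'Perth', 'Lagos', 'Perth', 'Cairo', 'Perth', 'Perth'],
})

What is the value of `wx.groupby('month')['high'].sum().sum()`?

group by month, sum of high:
month
Aug   -11
Feb     0
Jul     1
May    42
Nov    15
Oct    10
Sep    -4
Name: high, dtype: int64

53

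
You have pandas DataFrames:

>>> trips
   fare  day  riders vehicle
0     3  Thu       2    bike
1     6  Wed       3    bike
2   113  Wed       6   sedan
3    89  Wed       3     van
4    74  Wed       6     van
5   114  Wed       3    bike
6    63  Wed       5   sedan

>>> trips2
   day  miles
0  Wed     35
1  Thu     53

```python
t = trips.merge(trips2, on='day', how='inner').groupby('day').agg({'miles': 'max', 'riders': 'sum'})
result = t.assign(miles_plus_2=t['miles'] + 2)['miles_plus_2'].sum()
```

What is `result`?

92

merge on 'day' (how='inner') → 7 rows:
   fare  day  riders vehicle  miles
0     3  Thu       2    bike     53
1     6  Wed       3    bike     35
2   113  Wed       6   sedan     35
3    89  Wed       3     van     35
4    74  Wed       6     van     35
5   114  Wed       3    bike     35
6    63  Wed       5   sedan     35
group by day: max(miles), sum(riders):
     miles  riders
day               
Thu     53       2
Wed     35      26
add column miles_plus_2 = t['miles'] + 2:
     miles  riders  miles_plus_2
day                             
Thu     53       2            55
Wed     35      26            37
Reading off the sum of column 'miles_plus_2', we get 92.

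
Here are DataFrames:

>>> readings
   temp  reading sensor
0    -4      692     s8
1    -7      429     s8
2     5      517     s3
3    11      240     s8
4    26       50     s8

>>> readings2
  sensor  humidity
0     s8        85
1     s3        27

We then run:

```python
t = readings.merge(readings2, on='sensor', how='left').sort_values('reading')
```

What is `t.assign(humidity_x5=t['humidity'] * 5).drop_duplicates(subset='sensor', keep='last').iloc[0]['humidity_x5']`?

merge on 'sensor' (how='left') → 5 rows:
   temp  reading sensor  humidity
0    -4      692     s8        85
1    -7      429     s8        85
2     5      517     s3        27
3    11      240     s8        85
4    26       50     s8        85
sort by reading:
   temp  reading sensor  humidity
4    26       50     s8        85
3    11      240     s8        85
1    -7      429     s8        85
2     5      517     s3        27
0    -4      692     s8        85
add column humidity_x5 = t['humidity'] * 5:
   temp  reading sensor  humidity  humidity_x5
4    26       50     s8        85          425
3    11      240     s8        85          425
1    -7      429     s8        85          425
2     5      517     s3        27          135
0    -4      692     s8        85          425
drop duplicate sensor (keep=last):
   temp  reading sensor  humidity  humidity_x5
2     5      517     s3        27          135
0    -4      692     s8        85          425

135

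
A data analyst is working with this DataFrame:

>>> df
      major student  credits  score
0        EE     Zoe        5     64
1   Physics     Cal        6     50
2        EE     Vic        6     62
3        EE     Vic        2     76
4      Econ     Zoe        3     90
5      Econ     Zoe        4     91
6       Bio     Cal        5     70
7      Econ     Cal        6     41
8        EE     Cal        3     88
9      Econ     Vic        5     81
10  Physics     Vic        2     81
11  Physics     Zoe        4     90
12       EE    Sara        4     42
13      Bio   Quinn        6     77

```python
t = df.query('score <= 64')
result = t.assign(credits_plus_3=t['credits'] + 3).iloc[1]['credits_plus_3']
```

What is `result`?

filter rows where score <= 64:
      major student  credits  score
0        EE     Zoe        5     64
1   Physics     Cal        6     50
2        EE     Vic        6     62
7      Econ     Cal        6     41
12       EE    Sara        4     42
add column credits_plus_3 = t['credits'] + 3:
      major student  credits  score  credits_plus_3
0        EE     Zoe        5     64               8
1   Physics     Cal        6     50               9
2        EE     Vic        6     62               9
7      Econ     Cal        6     41               9
12       EE    Sara        4     42               7
Reading off the value at position 1, column 'credits_plus_3', we get 9.

9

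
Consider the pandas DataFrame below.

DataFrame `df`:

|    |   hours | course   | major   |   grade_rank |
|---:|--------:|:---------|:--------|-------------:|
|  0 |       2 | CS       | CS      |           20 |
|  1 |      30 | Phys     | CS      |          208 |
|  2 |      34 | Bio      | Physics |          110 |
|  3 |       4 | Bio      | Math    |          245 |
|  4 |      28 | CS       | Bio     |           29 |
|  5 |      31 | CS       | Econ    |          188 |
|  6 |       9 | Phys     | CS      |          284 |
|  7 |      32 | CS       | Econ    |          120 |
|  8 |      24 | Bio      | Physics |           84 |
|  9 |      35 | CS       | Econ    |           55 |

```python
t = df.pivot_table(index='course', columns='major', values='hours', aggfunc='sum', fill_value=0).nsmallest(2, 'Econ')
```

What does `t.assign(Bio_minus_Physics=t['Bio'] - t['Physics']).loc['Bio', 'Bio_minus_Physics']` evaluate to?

pivot: rows=course, cols=major, sum(hours):
major   Bio  CS  Econ  Math  Physics
course                              
Bio       0   0     0     4       58
CS       28   2    98     0        0
Phys      0  39     0     0        0
take 2 rows with smallest Econ:
major   Bio  CS  Econ  Math  Physics
course                              
Bio       0   0     0     4       58
Phys      0  39     0     0        0
add column Bio_minus_Physics = t['Bio'] - t['Physics']:
major   Bio  CS  Econ  Math  Physics  Bio_minus_Physics
course                                                 
Bio       0   0     0     4       58                -58
Phys      0  39     0     0        0                  0

-58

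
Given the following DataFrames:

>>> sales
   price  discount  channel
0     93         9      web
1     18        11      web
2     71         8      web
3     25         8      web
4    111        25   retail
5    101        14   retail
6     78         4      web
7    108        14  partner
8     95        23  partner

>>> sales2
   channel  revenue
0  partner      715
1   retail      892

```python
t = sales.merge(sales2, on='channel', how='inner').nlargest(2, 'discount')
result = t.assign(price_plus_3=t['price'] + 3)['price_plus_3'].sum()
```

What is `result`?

merge on 'channel' (how='inner') → 4 rows:
   price  discount  channel  revenue
0    111        25   retail      892
1    101        14   retail      892
2    108        14  partner      715
3     95        23  partner      715
take 2 rows with largest discount:
   price  discount  channel  revenue
0    111        25   retail      892
3     95        23  partner      715
add column price_plus_3 = t['price'] + 3:
   price  discount  channel  revenue  price_plus_3
0    111        25   retail      892           114
3     95        23  partner      715            98
Taking the sum of column 'price_plus_3' gives 212.

212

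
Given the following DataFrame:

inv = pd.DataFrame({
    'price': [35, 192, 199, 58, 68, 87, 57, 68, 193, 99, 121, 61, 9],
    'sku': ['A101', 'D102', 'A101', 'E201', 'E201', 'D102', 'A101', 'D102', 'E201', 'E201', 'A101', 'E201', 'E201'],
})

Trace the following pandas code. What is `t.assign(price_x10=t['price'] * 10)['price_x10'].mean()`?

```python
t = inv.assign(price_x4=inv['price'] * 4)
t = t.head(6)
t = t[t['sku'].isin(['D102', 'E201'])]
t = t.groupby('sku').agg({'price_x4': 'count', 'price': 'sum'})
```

add column price_x4 = inv['price'] * 4:
    price   sku  price_x4
0      35  A101       140
1     192  D102       768
2     199  A101       796
3      58  E201       232
4      68  E201       272
5      87  D102       348
6      57  A101       228
7      68  D102       272
8     193  E201       772
9      99  E201       396
10    121  A101       484
11     61  E201       244
12      9  E201        36
take first 6 rows:
   price   sku  price_x4
0     35  A101       140
1    192  D102       768
2    199  A101       796
3     58  E201       232
4     68  E201       272
5     87  D102       348
filter rows where sku in ['D102', 'E201']:
   price   sku  price_x4
1    192  D102       768
3     58  E201       232
4     68  E201       272
5     87  D102       348
group by sku: count(price_x4), sum(price):
      price_x4  price
sku                  
D102         2    279
E201         2    126
add column price_x10 = t['price'] * 10:
      price_x4  price  price_x10
sku                             
D102         2    279       2790
E201         2    126       1260
So mean() = 2025.0.

2025.0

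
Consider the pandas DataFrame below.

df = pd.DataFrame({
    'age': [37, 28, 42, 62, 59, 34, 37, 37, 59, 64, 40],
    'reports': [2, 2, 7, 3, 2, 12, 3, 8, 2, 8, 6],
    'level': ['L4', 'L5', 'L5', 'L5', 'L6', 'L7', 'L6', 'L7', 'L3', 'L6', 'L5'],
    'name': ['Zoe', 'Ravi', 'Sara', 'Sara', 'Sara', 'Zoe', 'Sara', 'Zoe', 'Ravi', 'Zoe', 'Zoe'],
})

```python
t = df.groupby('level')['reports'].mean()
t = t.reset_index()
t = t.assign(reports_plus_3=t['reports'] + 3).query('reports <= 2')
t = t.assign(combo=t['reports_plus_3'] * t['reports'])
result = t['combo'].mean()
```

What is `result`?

group by level, mean of reports:
level
L3     2.000000
L4     2.000000
L5     4.500000
L6     4.333333
L7    10.000000
Name: reports, dtype: float64
reset_index():
  level    reports
0    L3   2.000000
1    L4   2.000000
2    L5   4.500000
3    L6   4.333333
4    L7  10.000000
add column reports_plus_3 = t['reports'] + 3:
  level    reports  reports_plus_3
0    L3   2.000000        5.000000
1    L4   2.000000        5.000000
2    L5   4.500000        7.500000
3    L6   4.333333        7.333333
4    L7  10.000000       13.000000
filter rows where reports <= 2:
  level  reports  reports_plus_3
0    L3      2.0             5.0
1    L4      2.0             5.0
add column combo = t['reports_plus_3'] * t['reports']:
  level  reports  reports_plus_3  combo
0    L3      2.0             5.0   10.0
1    L4      2.0             5.0   10.0

10.0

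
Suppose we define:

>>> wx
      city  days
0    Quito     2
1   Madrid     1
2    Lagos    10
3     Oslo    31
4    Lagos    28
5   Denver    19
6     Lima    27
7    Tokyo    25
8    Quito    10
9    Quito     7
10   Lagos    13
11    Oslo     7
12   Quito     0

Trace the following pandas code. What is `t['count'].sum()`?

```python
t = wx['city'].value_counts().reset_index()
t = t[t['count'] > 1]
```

value_counts of city:
city
Quito     4
Lagos     3
Oslo      2
Madrid    1
Denver    1
Lima      1
Tokyo     1
Name: count, dtype: int64
reset_index():
     city  count
0   Quito      4
1   Lagos      3
2    Oslo      2
3  Madrid      1
4  Denver      1
5    Lima      1
6   Tokyo      1
filter rows where count > 1:
    city  count
0  Quito      4
1  Lagos      3
2   Oslo      2
Then the sum of column 'count': 9

9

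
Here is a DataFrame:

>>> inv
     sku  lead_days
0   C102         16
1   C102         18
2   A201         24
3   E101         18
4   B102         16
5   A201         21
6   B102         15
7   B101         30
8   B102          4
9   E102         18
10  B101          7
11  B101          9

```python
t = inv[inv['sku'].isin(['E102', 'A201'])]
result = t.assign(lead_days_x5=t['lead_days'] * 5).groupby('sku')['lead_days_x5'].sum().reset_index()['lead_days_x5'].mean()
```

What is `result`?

157.5

filter rows where sku in ['E102', 'A201']:
    sku  lead_days
2  A201         24
5  A201         21
9  E102         18
add column lead_days_x5 = t['lead_days'] * 5:
    sku  lead_days  lead_days_x5
2  A201         24           120
5  A201         21           105
9  E102         18            90
group by sku, sum of lead_days_x5:
sku
A201    225
E102     90
Name: lead_days_x5, dtype: int64
reset_index():
    sku  lead_days_x5
0  A201           225
1  E102            90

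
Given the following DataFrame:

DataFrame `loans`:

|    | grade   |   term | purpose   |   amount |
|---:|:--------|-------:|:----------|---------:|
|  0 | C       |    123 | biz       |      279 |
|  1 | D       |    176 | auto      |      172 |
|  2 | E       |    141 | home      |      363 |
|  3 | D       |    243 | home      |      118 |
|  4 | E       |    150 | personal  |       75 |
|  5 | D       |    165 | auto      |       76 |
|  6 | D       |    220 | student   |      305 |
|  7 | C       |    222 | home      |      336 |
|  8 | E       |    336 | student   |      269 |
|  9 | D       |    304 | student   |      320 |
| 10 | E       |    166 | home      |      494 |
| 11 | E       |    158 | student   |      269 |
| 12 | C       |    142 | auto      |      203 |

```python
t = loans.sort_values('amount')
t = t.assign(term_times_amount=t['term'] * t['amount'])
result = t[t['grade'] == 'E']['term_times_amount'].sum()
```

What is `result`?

277323

sort by amount:
   grade  term   purpose  amount
4      E   150  personal      75
5      D   165      auto      76
3      D   243      home     118
1      D   176      auto     172
12     C   142      auto     203
8      E   336   student     269
11     E   158   student     269
0      C   123       biz     279
6      D   220   student     305
9      D   304   student     320
7      C   222      home     336
2      E   141      home     363
10     E   166      home     494
add column term_times_amount = t['term'] * t['amount']:
   grade  term   purpose  amount  term_times_amount
4      E   150  personal      75              11250
5      D   165      auto      76              12540
3      D   243      home     118              28674
1      D   176      auto     172              30272
12     C   142      auto     203              28826
8      E   336   student     269              90384
11     E   158   student     269              42502
0      C   123       biz     279              34317
6      D   220   student     305              67100
9      D   304   student     320              97280
7      C   222      home     336              74592
2      E   141      home     363              51183
10     E   166      home     494              82004
filter rows where grade == 'E':
   grade  term   purpose  amount  term_times_amount
4      E   150  personal      75              11250
8      E   336   student     269              90384
11     E   158   student     269              42502
2      E   141      home     363              51183
10     E   166      home     494              82004
Finally, sum of column 'term_times_amount' = 277323.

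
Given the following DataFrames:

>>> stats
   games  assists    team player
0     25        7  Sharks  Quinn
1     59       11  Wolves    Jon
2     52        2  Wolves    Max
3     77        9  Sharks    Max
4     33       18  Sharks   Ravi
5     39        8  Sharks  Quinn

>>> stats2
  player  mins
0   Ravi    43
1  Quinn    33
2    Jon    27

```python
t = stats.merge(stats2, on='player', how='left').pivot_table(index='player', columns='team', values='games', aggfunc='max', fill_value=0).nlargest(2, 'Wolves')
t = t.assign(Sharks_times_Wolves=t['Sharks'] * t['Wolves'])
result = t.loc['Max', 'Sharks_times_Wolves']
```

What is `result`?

merge on 'player' (how='left') → 6 rows:
   games  assists    team player  mins
0     25        7  Sharks  Quinn  33.0
1     59       11  Wolves    Jon  27.0
2     52        2  Wolves    Max   NaN
3     77        9  Sharks    Max   NaN
4     33       18  Sharks   Ravi  43.0
5     39        8  Sharks  Quinn  33.0
pivot: rows=player, cols=team, max(games):
team    Sharks  Wolves
player                
Jon          0      59
Max         77      52
Quinn       39       0
Ravi        33       0
take 2 rows with largest Wolves:
team    Sharks  Wolves
player                
Jon          0      59
Max         77      52
add column Sharks_times_Wolves = t['Sharks'] * t['Wolves']:
team    Sharks  Wolves  Sharks_times_Wolves
player                                     
Jon          0      59                    0
Max         77      52                 4004
The value at row 'Max', column 'Sharks_times_Wolves' is 4004.

4004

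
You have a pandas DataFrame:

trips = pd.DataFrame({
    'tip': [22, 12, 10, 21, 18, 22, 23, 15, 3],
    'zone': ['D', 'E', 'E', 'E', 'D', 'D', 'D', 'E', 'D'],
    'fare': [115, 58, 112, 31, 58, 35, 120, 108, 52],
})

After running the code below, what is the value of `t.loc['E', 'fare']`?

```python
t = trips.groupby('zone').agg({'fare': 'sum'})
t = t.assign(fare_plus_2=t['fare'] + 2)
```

309

group by zone, sum of fare:
      fare
zone      
D      380
E      309
add column fare_plus_2 = t['fare'] + 2:
      fare  fare_plus_2
zone                   
D      380          382
E      309          311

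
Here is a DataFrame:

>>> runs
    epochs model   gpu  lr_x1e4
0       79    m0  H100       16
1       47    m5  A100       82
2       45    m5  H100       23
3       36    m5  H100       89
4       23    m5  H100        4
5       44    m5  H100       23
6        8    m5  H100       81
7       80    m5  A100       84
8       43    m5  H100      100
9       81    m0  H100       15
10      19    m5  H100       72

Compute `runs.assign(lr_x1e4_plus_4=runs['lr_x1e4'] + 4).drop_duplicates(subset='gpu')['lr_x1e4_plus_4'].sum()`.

add column lr_x1e4_plus_4 = runs['lr_x1e4'] + 4:
    epochs model   gpu  lr_x1e4  lr_x1e4_plus_4
0       79    m0  H100       16              20
1       47    m5  A100       82              86
2       45    m5  H100       23              27
3       36    m5  H100       89              93
4       23    m5  H100        4               8
5       44    m5  H100       23              27
6        8    m5  H100       81              85
7       80    m5  A100       84              88
8       43    m5  H100      100             104
9       81    m0  H100       15              19
10      19    m5  H100       72              76
drop duplicate gpu (keep=first):
   epochs model   gpu  lr_x1e4  lr_x1e4_plus_4
0      79    m0  H100       16              20
1      47    m5  A100       82              86
sum of column 'lr_x1e4_plus_4' → 106

106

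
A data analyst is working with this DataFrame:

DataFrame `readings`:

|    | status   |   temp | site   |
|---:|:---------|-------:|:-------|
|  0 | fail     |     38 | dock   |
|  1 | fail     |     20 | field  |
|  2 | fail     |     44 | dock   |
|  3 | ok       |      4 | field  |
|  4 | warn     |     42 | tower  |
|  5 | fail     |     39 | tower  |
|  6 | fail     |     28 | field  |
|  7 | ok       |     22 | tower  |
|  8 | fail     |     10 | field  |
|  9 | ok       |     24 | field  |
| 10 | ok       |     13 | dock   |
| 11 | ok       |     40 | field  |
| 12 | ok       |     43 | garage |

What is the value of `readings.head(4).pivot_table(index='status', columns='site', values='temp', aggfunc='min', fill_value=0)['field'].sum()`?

24

take first 4 rows:
  status  temp   site
0   fail    38   dock
1   fail    20  field
2   fail    44   dock
3     ok     4  field
pivot: rows=status, cols=site, min(temp):
site    dock  field
status             
fail      38     20
ok         0      4
The sum of column 'field' is 24.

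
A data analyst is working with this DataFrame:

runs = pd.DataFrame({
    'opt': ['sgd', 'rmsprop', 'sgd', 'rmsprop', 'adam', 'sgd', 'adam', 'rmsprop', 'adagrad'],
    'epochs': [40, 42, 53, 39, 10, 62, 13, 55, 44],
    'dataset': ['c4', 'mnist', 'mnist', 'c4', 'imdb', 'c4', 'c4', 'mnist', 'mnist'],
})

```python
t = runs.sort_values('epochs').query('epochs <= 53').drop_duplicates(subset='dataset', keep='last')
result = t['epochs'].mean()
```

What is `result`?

34.3333333333

sort by epochs:
       opt  epochs dataset
4     adam      10    imdb
6     adam      13      c4
3  rmsprop      39      c4
0      sgd      40      c4
1  rmsprop      42   mnist
8  adagrad      44   mnist
2      sgd      53   mnist
7  rmsprop      55   mnist
5      sgd      62      c4
filter rows where epochs <= 53:
       opt  epochs dataset
4     adam      10    imdb
6     adam      13      c4
3  rmsprop      39      c4
0      sgd      40      c4
1  rmsprop      42   mnist
8  adagrad      44   mnist
2      sgd      53   mnist
drop duplicate dataset (keep=last):
    opt  epochs dataset
4  adam      10    imdb
0   sgd      40      c4
2   sgd      53   mnist
Hence 34.3333333333.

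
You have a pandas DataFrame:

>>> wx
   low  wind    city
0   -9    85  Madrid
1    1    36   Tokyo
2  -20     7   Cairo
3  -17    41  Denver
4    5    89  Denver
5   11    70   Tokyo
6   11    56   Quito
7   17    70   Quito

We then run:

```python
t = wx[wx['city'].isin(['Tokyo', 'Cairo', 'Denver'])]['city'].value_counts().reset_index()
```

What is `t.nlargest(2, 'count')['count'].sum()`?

4

filter rows where city in ['Tokyo', 'Cairo', 'Denver']:
   low  wind    city
1    1    36   Tokyo
2  -20     7   Cairo
3  -17    41  Denver
4    5    89  Denver
5   11    70   Tokyo
value_counts of city:
city
Tokyo     2
Denver    2
Cairo     1
Name: count, dtype: int64
reset_index():
     city  count
0   Tokyo      2
1  Denver      2
2   Cairo      1
take 2 rows with largest count:
     city  count
0   Tokyo      2
1  Denver      2
Hence 4.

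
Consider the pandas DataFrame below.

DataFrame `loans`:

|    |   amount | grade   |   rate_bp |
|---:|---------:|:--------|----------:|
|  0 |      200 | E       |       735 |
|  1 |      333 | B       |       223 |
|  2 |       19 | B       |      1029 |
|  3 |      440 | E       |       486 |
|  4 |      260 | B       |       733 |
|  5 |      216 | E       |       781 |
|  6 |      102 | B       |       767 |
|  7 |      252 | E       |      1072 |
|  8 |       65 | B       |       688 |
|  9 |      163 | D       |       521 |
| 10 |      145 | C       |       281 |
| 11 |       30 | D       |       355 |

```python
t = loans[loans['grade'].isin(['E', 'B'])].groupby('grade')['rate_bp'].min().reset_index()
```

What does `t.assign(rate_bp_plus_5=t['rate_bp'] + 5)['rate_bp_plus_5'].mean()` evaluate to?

filter rows where grade in ['E', 'B']:
   amount grade  rate_bp
0     200     E      735
1     333     B      223
2      19     B     1029
3     440     E      486
4     260     B      733
5     216     E      781
6     102     B      767
7     252     E     1072
8      65     B      688
group by grade, min of rate_bp:
grade
B    223
E    486
Name: rate_bp, dtype: int64
reset_index():
  grade  rate_bp
0     B      223
1     E      486
add column rate_bp_plus_5 = t['rate_bp'] + 5:
  grade  rate_bp  rate_bp_plus_5
0     B      223             228
1     E      486             491
Taking the mean of column 'rate_bp_plus_5' gives 359.5.

359.5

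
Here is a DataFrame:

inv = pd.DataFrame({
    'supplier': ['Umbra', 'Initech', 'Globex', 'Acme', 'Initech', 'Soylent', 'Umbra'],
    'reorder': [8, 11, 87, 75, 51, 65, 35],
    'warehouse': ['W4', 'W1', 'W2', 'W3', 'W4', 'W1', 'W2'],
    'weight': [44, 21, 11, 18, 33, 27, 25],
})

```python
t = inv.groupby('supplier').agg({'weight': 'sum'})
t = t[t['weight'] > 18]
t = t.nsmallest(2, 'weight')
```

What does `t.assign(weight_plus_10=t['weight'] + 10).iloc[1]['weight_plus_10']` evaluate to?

64

group by supplier, sum of weight:
          weight
supplier        
Acme          18
Globex        11
Initech       54
Soylent       27
Umbra         69
filter rows where weight > 18:
          weight
supplier        
Initech       54
Soylent       27
Umbra         69
take 2 rows with smallest weight:
          weight
supplier        
Soylent       27
Initech       54
add column weight_plus_10 = t['weight'] + 10:
          weight  weight_plus_10
supplier                        
Soylent       27              37
Initech       54              64
So iloc[1]['weight_plus_10'] = 64.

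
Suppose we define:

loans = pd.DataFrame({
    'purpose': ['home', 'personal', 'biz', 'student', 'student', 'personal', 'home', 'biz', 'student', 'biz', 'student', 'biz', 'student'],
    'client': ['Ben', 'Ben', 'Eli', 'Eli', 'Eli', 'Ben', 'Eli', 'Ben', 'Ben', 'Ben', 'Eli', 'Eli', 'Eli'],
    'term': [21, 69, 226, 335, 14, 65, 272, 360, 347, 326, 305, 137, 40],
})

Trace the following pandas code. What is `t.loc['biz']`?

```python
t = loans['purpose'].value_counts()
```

4

value_counts of purpose:
purpose
student     5
biz         4
home        2
personal    2
Name: count, dtype: int64
Hence 4.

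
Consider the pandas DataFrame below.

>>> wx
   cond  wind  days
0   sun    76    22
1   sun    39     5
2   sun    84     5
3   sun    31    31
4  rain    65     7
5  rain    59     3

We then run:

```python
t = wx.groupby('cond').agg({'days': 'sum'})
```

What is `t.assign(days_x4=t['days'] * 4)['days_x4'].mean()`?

146.0

group by cond, sum of days:
      days
cond      
rain    10
sun     63
add column days_x4 = t['days'] * 4:
      days  days_x4
cond               
rain    10       40
sun     63      252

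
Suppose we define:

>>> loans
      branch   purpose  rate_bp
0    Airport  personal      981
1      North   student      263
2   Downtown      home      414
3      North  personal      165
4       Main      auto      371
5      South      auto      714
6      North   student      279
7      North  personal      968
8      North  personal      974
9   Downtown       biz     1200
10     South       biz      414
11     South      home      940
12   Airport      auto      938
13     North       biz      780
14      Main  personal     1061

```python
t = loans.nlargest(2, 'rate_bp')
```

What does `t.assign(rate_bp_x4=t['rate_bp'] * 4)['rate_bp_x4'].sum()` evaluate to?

9044

take 2 rows with largest rate_bp:
      branch   purpose  rate_bp
9   Downtown       biz     1200
14      Main  personal     1061
add column rate_bp_x4 = t['rate_bp'] * 4:
      branch   purpose  rate_bp  rate_bp_x4
9   Downtown       biz     1200        4800
14      Main  personal     1061        4244
Then the sum of column 'rate_bp_x4': 9044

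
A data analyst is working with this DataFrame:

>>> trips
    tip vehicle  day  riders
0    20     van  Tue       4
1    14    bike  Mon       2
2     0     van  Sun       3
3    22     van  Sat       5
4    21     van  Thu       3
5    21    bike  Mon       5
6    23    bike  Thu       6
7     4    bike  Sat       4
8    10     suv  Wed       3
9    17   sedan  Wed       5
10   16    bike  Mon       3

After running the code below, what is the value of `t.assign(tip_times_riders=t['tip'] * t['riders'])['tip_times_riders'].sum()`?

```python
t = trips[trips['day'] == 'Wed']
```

115

filter rows where day == 'Wed':
   tip vehicle  day  riders
8   10     suv  Wed       3
9   17   sedan  Wed       5
add column tip_times_riders = t['tip'] * t['riders']:
   tip vehicle  day  riders  tip_times_riders
8   10     suv  Wed       3                30
9   17   sedan  Wed       5                85
sum of column 'tip_times_riders' → 115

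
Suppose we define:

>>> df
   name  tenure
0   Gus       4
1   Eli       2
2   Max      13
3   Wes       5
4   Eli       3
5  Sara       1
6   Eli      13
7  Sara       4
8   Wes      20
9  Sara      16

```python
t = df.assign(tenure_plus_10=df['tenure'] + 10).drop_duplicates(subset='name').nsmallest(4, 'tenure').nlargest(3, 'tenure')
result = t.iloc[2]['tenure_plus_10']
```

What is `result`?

12

add column tenure_plus_10 = df['tenure'] + 10:
   name  tenure  tenure_plus_10
0   Gus       4              14
1   Eli       2              12
2   Max      13              23
3   Wes       5              15
4   Eli       3              13
5  Sara       1              11
6   Eli      13              23
7  Sara       4              14
8   Wes      20              30
9  Sara      16              26
drop duplicate name (keep=first):
   name  tenure  tenure_plus_10
0   Gus       4              14
1   Eli       2              12
2   Max      13              23
3   Wes       5              15
5  Sara       1              11
take 4 rows with smallest tenure:
   name  tenure  tenure_plus_10
5  Sara       1              11
1   Eli       2              12
0   Gus       4              14
3   Wes       5              15
take 3 rows with largest tenure:
  name  tenure  tenure_plus_10
3  Wes       5              15
0  Gus       4              14
1  Eli       2              12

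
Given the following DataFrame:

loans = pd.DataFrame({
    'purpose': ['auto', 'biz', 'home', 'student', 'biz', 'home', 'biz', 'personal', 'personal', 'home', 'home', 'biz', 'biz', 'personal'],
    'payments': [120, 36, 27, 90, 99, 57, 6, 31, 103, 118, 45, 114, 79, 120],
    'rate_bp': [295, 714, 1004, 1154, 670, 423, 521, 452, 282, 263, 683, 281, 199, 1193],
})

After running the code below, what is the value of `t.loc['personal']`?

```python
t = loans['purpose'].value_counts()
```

value_counts of purpose:
purpose
biz         5
home        4
personal    3
auto        1
student     1
Name: count, dtype: int64
Taking the value at index 'personal' gives 3.

3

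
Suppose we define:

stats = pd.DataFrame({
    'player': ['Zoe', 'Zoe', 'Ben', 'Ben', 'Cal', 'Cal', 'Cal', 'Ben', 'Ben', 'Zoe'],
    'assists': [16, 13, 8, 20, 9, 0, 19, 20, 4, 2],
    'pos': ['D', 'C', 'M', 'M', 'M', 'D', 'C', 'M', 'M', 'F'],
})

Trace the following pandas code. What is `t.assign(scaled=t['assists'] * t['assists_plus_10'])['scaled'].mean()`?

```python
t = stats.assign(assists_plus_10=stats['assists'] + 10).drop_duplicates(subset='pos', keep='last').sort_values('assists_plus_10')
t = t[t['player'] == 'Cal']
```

add column assists_plus_10 = stats['assists'] + 10:
  player  assists pos  assists_plus_10
0    Zoe       16   D               26
1    Zoe       13   C               23
2    Ben        8   M               18
3    Ben       20   M               30
4    Cal        9   M               19
5    Cal        0   D               10
6    Cal       19   C               29
7    Ben       20   M               30
8    Ben        4   M               14
9    Zoe        2   F               12
drop duplicate pos (keep=last):
  player  assists pos  assists_plus_10
5    Cal        0   D               10
6    Cal       19   C               29
8    Ben        4   M               14
9    Zoe        2   F               12
sort by assists_plus_10:
  player  assists pos  assists_plus_10
5    Cal        0   D               10
9    Zoe        2   F               12
8    Ben        4   M               14
6    Cal       19   C               29
filter rows where player == 'Cal':
  player  assists pos  assists_plus_10
5    Cal        0   D               10
6    Cal       19   C               29
add column scaled = t['assists'] * t['assists_plus_10']:
  player  assists pos  assists_plus_10  scaled
5    Cal        0   D               10       0
6    Cal       19   C               29     551
Hence 275.5.

275.5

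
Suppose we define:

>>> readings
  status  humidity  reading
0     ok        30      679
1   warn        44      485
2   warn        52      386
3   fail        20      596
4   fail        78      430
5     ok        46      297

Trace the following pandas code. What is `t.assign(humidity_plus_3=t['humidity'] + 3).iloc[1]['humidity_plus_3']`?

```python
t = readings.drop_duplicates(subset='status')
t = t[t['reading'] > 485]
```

23

drop duplicate status (keep=first):
  status  humidity  reading
0     ok        30      679
1   warn        44      485
3   fail        20      596
filter rows where reading > 485:
  status  humidity  reading
0     ok        30      679
3   fail        20      596
add column humidity_plus_3 = t['humidity'] + 3:
  status  humidity  reading  humidity_plus_3
0     ok        30      679               33
3   fail        20      596               23
Then the value at position 1, column 'humidity_plus_3': 23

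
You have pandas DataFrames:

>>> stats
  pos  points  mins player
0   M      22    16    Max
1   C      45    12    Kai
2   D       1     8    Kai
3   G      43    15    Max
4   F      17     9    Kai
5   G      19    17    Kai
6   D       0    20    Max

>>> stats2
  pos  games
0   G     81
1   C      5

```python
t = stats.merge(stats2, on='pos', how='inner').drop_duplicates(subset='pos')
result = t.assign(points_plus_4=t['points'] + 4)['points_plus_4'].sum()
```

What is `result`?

merge on 'pos' (how='inner') → 3 rows:
  pos  points  mins player  games
0   C      45    12    Kai      5
1   G      43    15    Max     81
2   G      19    17    Kai     81
drop duplicate pos (keep=first):
  pos  points  mins player  games
0   C      45    12    Kai      5
1   G      43    15    Max     81
add column points_plus_4 = t['points'] + 4:
  pos  points  mins player  games  points_plus_4
0   C      45    12    Kai      5             49
1   G      43    15    Max     81             47
So sum() = 96.

96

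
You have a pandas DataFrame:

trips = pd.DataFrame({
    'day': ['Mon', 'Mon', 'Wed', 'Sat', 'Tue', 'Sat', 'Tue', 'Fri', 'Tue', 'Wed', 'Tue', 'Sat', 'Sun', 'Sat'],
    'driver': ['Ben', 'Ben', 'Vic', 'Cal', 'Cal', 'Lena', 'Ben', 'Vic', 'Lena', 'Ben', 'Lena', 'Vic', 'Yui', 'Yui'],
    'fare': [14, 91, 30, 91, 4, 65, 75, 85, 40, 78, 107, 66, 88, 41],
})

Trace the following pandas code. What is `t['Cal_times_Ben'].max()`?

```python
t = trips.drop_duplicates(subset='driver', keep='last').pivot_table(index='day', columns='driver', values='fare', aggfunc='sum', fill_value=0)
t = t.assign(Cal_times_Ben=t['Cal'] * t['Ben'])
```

0

drop duplicate driver (keep=last):
    day driver  fare
4   Tue    Cal     4
9   Wed    Ben    78
10  Tue   Lena   107
11  Sat    Vic    66
13  Sat    Yui    41
pivot: rows=day, cols=driver, sum(fare):
driver  Ben  Cal  Lena  Vic  Yui
day                             
Sat       0    0     0   66   41
Tue       0    4   107    0    0
Wed      78    0     0    0    0
add column Cal_times_Ben = t['Cal'] * t['Ben']:
driver  Ben  Cal  Lena  Vic  Yui  Cal_times_Ben
day                                            
Sat       0    0     0   66   41              0
Tue       0    4   107    0    0              0
Wed      78    0     0    0    0              0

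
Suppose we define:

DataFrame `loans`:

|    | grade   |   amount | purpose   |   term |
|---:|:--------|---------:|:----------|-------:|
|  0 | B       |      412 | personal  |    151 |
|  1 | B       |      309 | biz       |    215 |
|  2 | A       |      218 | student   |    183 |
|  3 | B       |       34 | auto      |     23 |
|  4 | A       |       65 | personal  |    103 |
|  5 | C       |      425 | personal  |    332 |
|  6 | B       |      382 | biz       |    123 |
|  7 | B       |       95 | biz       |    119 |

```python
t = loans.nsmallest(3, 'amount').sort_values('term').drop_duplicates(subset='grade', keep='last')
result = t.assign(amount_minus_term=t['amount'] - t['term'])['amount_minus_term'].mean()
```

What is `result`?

take 3 rows with smallest amount:
  grade  amount   purpose  term
3     B      34      auto    23
4     A      65  personal   103
7     B      95       biz   119
sort by term:
  grade  amount   purpose  term
3     B      34      auto    23
4     A      65  personal   103
7     B      95       biz   119
drop duplicate grade (keep=last):
  grade  amount   purpose  term
4     A      65  personal   103
7     B      95       biz   119
add column amount_minus_term = t['amount'] - t['term']:
  grade  amount   purpose  term  amount_minus_term
4     A      65  personal   103                -38
7     B      95       biz   119                -24
mean of column 'amount_minus_term' → -31.0

-31.0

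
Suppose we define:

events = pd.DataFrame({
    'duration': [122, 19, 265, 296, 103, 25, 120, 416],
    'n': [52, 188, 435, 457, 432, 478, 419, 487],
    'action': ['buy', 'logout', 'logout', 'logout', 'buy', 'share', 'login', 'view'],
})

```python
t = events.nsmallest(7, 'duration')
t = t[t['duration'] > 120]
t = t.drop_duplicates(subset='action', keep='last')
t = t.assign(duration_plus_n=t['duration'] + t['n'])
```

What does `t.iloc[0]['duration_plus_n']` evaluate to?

take 7 rows with smallest duration:
   duration    n  action
1        19  188  logout
5        25  478   share
4       103  432     buy
6       120  419   login
0       122   52     buy
2       265  435  logout
3       296  457  logout
filter rows where duration > 120:
   duration    n  action
0       122   52     buy
2       265  435  logout
3       296  457  logout
drop duplicate action (keep=last):
   duration    n  action
0       122   52     buy
3       296  457  logout
add column duration_plus_n = t['duration'] + t['n']:
   duration    n  action  duration_plus_n
0       122   52     buy              174
3       296  457  logout              753
Then the value at position 0, column 'duration_plus_n': 174

174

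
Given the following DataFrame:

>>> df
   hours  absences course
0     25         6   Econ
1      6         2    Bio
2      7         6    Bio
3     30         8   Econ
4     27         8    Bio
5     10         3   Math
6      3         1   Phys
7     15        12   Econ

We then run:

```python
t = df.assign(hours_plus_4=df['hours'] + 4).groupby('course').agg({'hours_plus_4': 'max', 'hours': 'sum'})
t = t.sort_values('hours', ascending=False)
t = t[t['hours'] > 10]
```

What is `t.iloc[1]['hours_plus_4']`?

31

add column hours_plus_4 = df['hours'] + 4:
   hours  absences course  hours_plus_4
0     25         6   Econ            29
1      6         2    Bio            10
2      7         6    Bio            11
3     30         8   Econ            34
4     27         8    Bio            31
5     10         3   Math            14
6      3         1   Phys             7
7     15        12   Econ            19
group by course: max(hours_plus_4), sum(hours):
        hours_plus_4  hours
course                     
Bio               31     40
Econ              34     70
Math              14     10
Phys               7      3
sort by hours descending:
        hours_plus_4  hours
course                     
Econ              34     70
Bio               31     40
Math              14     10
Phys               7      3
filter rows where hours > 10:
        hours_plus_4  hours
course                     
Econ              34     70
Bio               31     40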